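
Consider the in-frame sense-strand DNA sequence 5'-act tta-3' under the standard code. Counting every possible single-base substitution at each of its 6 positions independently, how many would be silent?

5

Codon 1 (ACT, Thr): 3 synonymous substitutions.
Codon 2 (TTA, Leu): 2 synonymous substitutions.
Total: 3 + 2 = 5.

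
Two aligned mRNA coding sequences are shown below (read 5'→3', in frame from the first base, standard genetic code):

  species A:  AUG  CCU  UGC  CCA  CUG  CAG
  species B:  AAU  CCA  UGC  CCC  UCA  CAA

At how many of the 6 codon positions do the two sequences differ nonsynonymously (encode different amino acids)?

Codon 1: AUG Met / AAU Asn — nonsynonymous.
Codon 2: CCU Pro / CCA Pro — synonymous.
Codon 3: UGC Cys / UGC Cys — identical.
Codon 4: CCA Pro / CCC Pro — synonymous.
Codon 5: CUG Leu / UCA Ser — nonsynonymous.
Codon 6: CAG Gln / CAA Gln — synonymous.
Nonsynonymous differences: 2.

2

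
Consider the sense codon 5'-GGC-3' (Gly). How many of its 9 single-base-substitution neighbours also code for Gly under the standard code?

3

Position 1: none → 0 synonymous.
Position 2: none → 0 synonymous.
Position 3: GGU, GGA, GGG → 3 synonymous.
Total: 0 + 0 + 3 = 3.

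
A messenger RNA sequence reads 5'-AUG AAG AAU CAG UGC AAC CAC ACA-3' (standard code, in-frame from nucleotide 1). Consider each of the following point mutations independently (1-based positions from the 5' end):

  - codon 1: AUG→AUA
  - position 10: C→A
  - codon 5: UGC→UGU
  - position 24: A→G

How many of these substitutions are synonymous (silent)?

2

Codon 1: AUG (Met) → AUA (Ile) — missense.
Codon 4: CAG (Gln) → AAG (Lys) — missense.
Codon 5: UGC (Cys) → UGU (Cys) — synonymous.
Codon 8: ACA (Thr) → ACG (Thr) — synonymous.
Synonymous: 2 of 4.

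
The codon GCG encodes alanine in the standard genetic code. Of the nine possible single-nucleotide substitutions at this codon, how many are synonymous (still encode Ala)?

Position 1: none → 0 synonymous.
Position 2: none → 0 synonymous.
Position 3: GCU, GCC, GCA → 3 synonymous.
Total: 0 + 0 + 3 = 3.

3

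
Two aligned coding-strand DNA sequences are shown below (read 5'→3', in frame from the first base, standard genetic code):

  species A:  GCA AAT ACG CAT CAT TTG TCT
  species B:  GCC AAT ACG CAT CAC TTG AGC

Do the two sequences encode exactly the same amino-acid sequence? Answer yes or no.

Codon 1: GCA Ala / GCC Ala — synonymous.
Codon 2: AAT Asn / AAT Asn — identical.
Codon 3: ACG Thr / ACG Thr — identical.
Codon 4: CAT His / CAT His — identical.
Codon 5: CAT His / CAC His — synonymous.
Codon 6: TTG Leu / TTG Leu — identical.
Codon 7: TCT Ser / AGC Ser — synonymous.
Nonsynonymous differences: 0 → same protein.

yes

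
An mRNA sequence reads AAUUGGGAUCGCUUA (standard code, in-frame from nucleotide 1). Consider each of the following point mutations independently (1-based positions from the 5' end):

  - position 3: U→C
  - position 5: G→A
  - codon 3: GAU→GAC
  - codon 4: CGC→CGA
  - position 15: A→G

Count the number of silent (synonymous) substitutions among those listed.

4

Codon 1: AAU (Asn) → AAC (Asn) — synonymous.
Codon 2: UGG (Trp) → UAG (Stop) — nonsense.
Codon 3: GAU (Asp) → GAC (Asp) — synonymous.
Codon 4: CGC (Arg) → CGA (Arg) — synonymous.
Codon 5: UUA (Leu) → UUG (Leu) — synonymous.
Synonymous: 4 of 5.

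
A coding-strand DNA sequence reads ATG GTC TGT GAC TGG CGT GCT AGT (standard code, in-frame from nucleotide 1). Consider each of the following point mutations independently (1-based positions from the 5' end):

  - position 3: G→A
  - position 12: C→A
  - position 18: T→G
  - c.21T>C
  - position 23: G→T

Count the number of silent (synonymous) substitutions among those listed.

Codon 1: ATG (Met) → ATA (Ile) — missense.
Codon 4: GAC (Asp) → GAA (Glu) — missense.
Codon 6: CGT (Arg) → CGG (Arg) — synonymous.
Codon 7: GCT (Ala) → GCC (Ala) — synonymous.
Codon 8: AGT (Ser) → ATT (Ile) — missense.
Synonymous: 2 of 5.

2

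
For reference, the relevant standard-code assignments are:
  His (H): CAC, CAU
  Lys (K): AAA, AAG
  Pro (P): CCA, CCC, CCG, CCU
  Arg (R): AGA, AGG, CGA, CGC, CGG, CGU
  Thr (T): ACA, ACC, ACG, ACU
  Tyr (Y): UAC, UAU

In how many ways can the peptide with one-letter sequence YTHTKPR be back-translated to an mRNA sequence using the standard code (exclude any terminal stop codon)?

3072

Tyr: 2 codons.
Thr: 4 codons.
His: 2 codons.
Thr: 4 codons.
Lys: 2 codons.
Pro: 4 codons.
Arg: 6 codons.
2 × 4 × 2 × 4 × 2 × 4 × 6 = 3072.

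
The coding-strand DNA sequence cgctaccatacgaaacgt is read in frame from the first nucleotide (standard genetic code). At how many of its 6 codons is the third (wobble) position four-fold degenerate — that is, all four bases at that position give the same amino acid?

3

Codon 1 CGC (Arg): third position 4-fold.
Codon 2 TAC (Tyr): third position 2-fold.
Codon 3 CAT (His): third position 2-fold.
Codon 4 ACG (Thr): third position 4-fold.
Codon 5 AAA (Lys): third position 2-fold.
Codon 6 CGT (Arg): third position 4-fold.
Four-fold degenerate third positions: 3.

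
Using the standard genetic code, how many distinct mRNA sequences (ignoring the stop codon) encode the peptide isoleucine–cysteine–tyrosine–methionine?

12

Ile: 3 codons.
Cys: 2 codons.
Tyr: 2 codons.
Met: 1 codon.
3 × 2 × 2 × 1 = 12.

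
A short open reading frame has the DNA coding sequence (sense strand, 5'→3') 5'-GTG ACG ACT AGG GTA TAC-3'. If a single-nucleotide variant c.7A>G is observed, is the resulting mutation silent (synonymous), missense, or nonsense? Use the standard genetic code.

Position 7 falls in codon 3: ACT → Thr.
After the substitution the codon is GCT → Ala.
Thr ≠ Ala, so this is a missense mutation.

missense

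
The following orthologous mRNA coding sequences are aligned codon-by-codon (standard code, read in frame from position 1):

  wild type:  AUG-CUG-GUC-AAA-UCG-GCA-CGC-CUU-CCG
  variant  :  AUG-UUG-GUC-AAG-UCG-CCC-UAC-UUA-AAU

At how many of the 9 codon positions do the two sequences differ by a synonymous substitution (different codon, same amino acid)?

3

Codon 1: AUG Met / AUG Met — identical.
Codon 2: CUG Leu / UUG Leu — synonymous.
Codon 3: GUC Val / GUC Val — identical.
Codon 4: AAA Lys / AAG Lys — synonymous.
Codon 5: UCG Ser / UCG Ser — identical.
Codon 6: GCA Ala / CCC Pro — nonsynonymous.
Codon 7: CGC Arg / UAC Tyr — nonsynonymous.
Codon 8: CUU Leu / UUA Leu — synonymous.
Codon 9: CCG Pro / AAU Asn — nonsynonymous.
Synonymous differences: 3.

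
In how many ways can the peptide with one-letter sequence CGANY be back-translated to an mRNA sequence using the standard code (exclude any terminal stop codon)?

128

Cys: 2 codons.
Gly: 4 codons.
Ala: 4 codons.
Asn: 2 codons.
Tyr: 2 codons.
2 × 4 × 4 × 2 × 2 = 128.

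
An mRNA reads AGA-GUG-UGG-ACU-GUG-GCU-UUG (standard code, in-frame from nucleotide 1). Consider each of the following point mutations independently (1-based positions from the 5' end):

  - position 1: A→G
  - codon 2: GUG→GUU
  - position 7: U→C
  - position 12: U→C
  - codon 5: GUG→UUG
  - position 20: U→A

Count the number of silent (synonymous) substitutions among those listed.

2

Codon 1: AGA (Arg) → GGA (Gly) — missense.
Codon 2: GUG (Val) → GUU (Val) — synonymous.
Codon 3: UGG (Trp) → CGG (Arg) — missense.
Codon 4: ACU (Thr) → ACC (Thr) — synonymous.
Codon 5: GUG (Val) → UUG (Leu) — missense.
Codon 7: UUG (Leu) → UAG (Stop) — nonsense.
Synonymous: 2 of 6.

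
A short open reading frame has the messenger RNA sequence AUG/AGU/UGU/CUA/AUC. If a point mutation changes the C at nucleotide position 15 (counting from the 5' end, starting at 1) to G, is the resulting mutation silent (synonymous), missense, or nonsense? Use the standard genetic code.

missense

Position 15 falls in codon 5: AUC → Ile.
After the substitution the codon is AUG → Met.
Ile ≠ Met, so this is a missense mutation.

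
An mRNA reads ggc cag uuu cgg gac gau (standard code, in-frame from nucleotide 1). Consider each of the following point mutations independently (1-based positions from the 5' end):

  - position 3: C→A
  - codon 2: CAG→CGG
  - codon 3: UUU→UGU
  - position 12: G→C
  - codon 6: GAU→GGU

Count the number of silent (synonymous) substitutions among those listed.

Codon 1: GGC (Gly) → GGA (Gly) — synonymous.
Codon 2: CAG (Gln) → CGG (Arg) — missense.
Codon 3: UUU (Phe) → UGU (Cys) — missense.
Codon 4: CGG (Arg) → CGC (Arg) — synonymous.
Codon 6: GAU (Asp) → GGU (Gly) — missense.
Synonymous: 2 of 5.

2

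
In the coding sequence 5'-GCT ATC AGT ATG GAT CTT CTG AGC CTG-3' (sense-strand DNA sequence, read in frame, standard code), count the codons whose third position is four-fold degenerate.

4

Codon 1 GCT (Ala): third position 4-fold.
Codon 2 ATC (Ile): third position 3-fold.
Codon 3 AGT (Ser): third position 2-fold.
Codon 4 ATG (Met): third position 1-fold.
Codon 5 GAT (Asp): third position 2-fold.
Codon 6 CTT (Leu): third position 4-fold.
Codon 7 CTG (Leu): third position 4-fold.
Codon 8 AGC (Ser): third position 2-fold.
Codon 9 CTG (Leu): third position 4-fold.
Four-fold degenerate third positions: 4.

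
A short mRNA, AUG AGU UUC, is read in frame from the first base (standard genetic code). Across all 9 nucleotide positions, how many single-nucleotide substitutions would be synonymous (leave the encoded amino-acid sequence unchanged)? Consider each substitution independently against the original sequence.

Codon 1 (AUG, Met): 0 synonymous substitutions.
Codon 2 (AGU, Ser): 1 synonymous substitution.
Codon 3 (UUC, Phe): 1 synonymous substitution.
Total: 0 + 1 + 1 = 2.

2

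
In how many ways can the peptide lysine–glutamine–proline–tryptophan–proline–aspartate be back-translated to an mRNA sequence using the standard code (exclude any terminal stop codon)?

Lys: 2 codons.
Gln: 2 codons.
Pro: 4 codons.
Trp: 1 codon.
Pro: 4 codons.
Asp: 2 codons.
2 × 2 × 4 × 1 × 4 × 2 = 128.

128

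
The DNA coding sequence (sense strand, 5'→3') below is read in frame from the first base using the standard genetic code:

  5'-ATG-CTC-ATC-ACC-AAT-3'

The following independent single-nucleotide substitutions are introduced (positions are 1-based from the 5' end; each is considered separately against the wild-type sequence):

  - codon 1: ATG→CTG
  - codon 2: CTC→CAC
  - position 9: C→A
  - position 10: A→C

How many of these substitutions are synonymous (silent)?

Codon 1: ATG (Met) → CTG (Leu) — missense.
Codon 2: CTC (Leu) → CAC (His) — missense.
Codon 3: ATC (Ile) → ATA (Ile) — synonymous.
Codon 4: ACC (Thr) → CCC (Pro) — missense.
Synonymous: 1 of 4.

1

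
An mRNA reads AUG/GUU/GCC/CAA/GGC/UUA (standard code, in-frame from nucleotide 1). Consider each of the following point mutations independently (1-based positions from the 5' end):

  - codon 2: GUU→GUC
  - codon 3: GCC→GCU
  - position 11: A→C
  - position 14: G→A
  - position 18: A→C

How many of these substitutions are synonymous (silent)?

2

Codon 2: GUU (Val) → GUC (Val) — synonymous.
Codon 3: GCC (Ala) → GCU (Ala) — synonymous.
Codon 4: CAA (Gln) → CCA (Pro) — missense.
Codon 5: GGC (Gly) → GAC (Asp) — missense.
Codon 6: UUA (Leu) → UUC (Phe) — missense.
Synonymous: 2 of 5.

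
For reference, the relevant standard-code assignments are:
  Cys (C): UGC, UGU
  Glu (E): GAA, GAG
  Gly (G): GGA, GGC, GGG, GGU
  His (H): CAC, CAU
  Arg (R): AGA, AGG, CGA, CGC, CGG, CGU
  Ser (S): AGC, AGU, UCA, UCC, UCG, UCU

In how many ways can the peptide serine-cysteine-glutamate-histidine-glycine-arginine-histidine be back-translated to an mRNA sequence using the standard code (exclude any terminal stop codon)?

2304

Ser: 6 codons.
Cys: 2 codons.
Glu: 2 codons.
His: 2 codons.
Gly: 4 codons.
Arg: 6 codons.
His: 2 codons.
6 × 2 × 2 × 2 × 4 × 6 × 2 = 2304.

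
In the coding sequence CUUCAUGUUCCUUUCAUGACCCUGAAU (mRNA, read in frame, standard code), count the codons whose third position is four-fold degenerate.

5

Codon 1 CUU (Leu): third position 4-fold.
Codon 2 CAU (His): third position 2-fold.
Codon 3 GUU (Val): third position 4-fold.
Codon 4 CCU (Pro): third position 4-fold.
Codon 5 UUC (Phe): third position 2-fold.
Codon 6 AUG (Met): third position 1-fold.
Codon 7 ACC (Thr): third position 4-fold.
Codon 8 CUG (Leu): third position 4-fold.
Codon 9 AAU (Asn): third position 2-fold.
Four-fold degenerate third positions: 5.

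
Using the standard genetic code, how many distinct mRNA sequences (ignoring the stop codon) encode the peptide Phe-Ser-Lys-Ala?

Phe: 2 codons.
Ser: 6 codons.
Lys: 2 codons.
Ala: 4 codons.
2 × 6 × 2 × 4 = 96.

96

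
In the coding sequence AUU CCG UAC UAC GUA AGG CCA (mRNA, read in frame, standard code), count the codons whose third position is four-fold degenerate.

Codon 1 AUU (Ile): third position 3-fold.
Codon 2 CCG (Pro): third position 4-fold.
Codon 3 UAC (Tyr): third position 2-fold.
Codon 4 UAC (Tyr): third position 2-fold.
Codon 5 GUA (Val): third position 4-fold.
Codon 6 AGG (Arg): third position 2-fold.
Codon 7 CCA (Pro): third position 4-fold.
Four-fold degenerate third positions: 3.

3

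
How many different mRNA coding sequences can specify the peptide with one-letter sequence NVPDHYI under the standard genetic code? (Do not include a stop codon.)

Asn: 2 codons.
Val: 4 codons.
Pro: 4 codons.
Asp: 2 codons.
His: 2 codons.
Tyr: 2 codons.
Ile: 3 codons.
2 × 4 × 4 × 2 × 2 × 2 × 3 = 768.

768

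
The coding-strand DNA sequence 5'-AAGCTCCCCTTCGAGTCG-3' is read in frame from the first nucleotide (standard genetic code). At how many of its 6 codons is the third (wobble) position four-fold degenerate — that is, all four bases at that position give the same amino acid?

Codon 1 AAG (Lys): third position 2-fold.
Codon 2 CTC (Leu): third position 4-fold.
Codon 3 CCC (Pro): third position 4-fold.
Codon 4 TTC (Phe): third position 2-fold.
Codon 5 GAG (Glu): third position 2-fold.
Codon 6 TCG (Ser): third position 4-fold.
Four-fold degenerate third positions: 3.

3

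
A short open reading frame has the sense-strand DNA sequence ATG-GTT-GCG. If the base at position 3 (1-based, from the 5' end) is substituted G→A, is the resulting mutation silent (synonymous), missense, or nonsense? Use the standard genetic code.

missense

Position 3 falls in codon 1: ATG → Met.
After the substitution the codon is ATA → Ile.
Met ≠ Ile, so this is a missense mutation.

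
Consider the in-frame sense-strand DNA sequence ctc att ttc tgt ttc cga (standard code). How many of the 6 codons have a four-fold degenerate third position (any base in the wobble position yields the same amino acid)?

Codon 1 CTC (Leu): third position 4-fold.
Codon 2 ATT (Ile): third position 3-fold.
Codon 3 TTC (Phe): third position 2-fold.
Codon 4 TGT (Cys): third position 2-fold.
Codon 5 TTC (Phe): third position 2-fold.
Codon 6 CGA (Arg): third position 4-fold.
Four-fold degenerate third positions: 2.

2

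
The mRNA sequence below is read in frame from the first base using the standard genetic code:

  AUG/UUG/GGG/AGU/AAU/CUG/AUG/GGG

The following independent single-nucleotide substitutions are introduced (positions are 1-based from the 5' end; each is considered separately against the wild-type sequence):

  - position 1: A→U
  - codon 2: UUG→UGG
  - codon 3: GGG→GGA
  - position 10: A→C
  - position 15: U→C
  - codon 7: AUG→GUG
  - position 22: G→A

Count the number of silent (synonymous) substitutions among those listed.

Codon 1: AUG (Met) → UUG (Leu) — missense.
Codon 2: UUG (Leu) → UGG (Trp) — missense.
Codon 3: GGG (Gly) → GGA (Gly) — synonymous.
Codon 4: AGU (Ser) → CGU (Arg) — missense.
Codon 5: AAU (Asn) → AAC (Asn) — synonymous.
Codon 7: AUG (Met) → GUG (Val) — missense.
Codon 8: GGG (Gly) → AGG (Arg) — missense.
Synonymous: 2 of 7.

2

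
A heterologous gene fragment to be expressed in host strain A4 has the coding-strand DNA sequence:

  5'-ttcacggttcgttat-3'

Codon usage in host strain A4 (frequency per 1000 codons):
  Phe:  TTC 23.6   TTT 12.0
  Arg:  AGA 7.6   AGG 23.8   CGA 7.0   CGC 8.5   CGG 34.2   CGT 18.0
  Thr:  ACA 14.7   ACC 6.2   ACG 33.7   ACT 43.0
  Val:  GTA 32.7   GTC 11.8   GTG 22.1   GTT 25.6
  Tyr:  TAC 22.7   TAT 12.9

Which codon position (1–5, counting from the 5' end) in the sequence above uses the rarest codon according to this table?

Codon 1 TTC (Phe): 23.6 per 1000.
Codon 2 ACG (Thr): 33.7 per 1000.
Codon 3 GTT (Val): 25.6 per 1000.
Codon 4 CGT (Arg): 18.0 per 1000.
Codon 5 TAT (Tyr): 12.9 per 1000.
Lowest frequency is 12.9 at codon 5.

5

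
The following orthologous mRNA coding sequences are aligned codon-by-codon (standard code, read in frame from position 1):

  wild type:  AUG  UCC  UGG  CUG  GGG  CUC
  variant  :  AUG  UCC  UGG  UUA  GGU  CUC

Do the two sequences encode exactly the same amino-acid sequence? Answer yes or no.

yes

Codon 1: AUG Met / AUG Met — identical.
Codon 2: UCC Ser / UCC Ser — identical.
Codon 3: UGG Trp / UGG Trp — identical.
Codon 4: CUG Leu / UUA Leu — synonymous.
Codon 5: GGG Gly / GGU Gly — synonymous.
Codon 6: CUC Leu / CUC Leu — identical.
Nonsynonymous differences: 0 → same protein.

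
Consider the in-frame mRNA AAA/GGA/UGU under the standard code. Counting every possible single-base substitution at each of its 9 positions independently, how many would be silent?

5

Codon 1 (AAA, Lys): 1 synonymous substitution.
Codon 2 (GGA, Gly): 3 synonymous substitutions.
Codon 3 (UGU, Cys): 1 synonymous substitution.
Total: 1 + 3 + 1 = 5.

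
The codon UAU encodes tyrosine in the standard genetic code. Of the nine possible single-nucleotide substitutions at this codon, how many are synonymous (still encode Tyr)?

1

Position 1: none → 0 synonymous.
Position 2: none → 0 synonymous.
Position 3: UAC → 1 synonymous.
Total: 0 + 0 + 1 = 1.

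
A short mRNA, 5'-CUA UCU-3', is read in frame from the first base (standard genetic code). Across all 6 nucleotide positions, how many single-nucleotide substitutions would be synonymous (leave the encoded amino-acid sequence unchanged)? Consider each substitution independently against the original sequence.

Codon 1 (CUA, Leu): 4 synonymous substitutions.
Codon 2 (UCU, Ser): 3 synonymous substitutions.
Total: 4 + 3 = 7.

7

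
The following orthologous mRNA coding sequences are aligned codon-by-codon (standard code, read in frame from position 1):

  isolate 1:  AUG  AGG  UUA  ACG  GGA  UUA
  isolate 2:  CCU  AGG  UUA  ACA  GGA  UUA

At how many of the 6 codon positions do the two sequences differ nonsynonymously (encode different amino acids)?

Codon 1: AUG Met / CCU Pro — nonsynonymous.
Codon 2: AGG Arg / AGG Arg — identical.
Codon 3: UUA Leu / UUA Leu — identical.
Codon 4: ACG Thr / ACA Thr — synonymous.
Codon 5: GGA Gly / GGA Gly — identical.
Codon 6: UUA Leu / UUA Leu — identical.
Nonsynonymous differences: 1.

1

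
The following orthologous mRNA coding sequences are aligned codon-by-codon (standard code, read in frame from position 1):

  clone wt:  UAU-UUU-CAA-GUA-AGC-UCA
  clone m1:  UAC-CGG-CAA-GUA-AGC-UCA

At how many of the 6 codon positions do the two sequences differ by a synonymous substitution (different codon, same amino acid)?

1

Codon 1: UAU Tyr / UAC Tyr — synonymous.
Codon 2: UUU Phe / CGG Arg — nonsynonymous.
Codon 3: CAA Gln / CAA Gln — identical.
Codon 4: GUA Val / GUA Val — identical.
Codon 5: AGC Ser / AGC Ser — identical.
Codon 6: UCA Ser / UCA Ser — identical.
Synonymous differences: 1.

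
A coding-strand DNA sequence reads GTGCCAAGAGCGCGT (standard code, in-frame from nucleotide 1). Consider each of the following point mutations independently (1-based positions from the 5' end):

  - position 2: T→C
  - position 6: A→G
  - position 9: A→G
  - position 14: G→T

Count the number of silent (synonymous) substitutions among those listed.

Codon 1: GTG (Val) → GCG (Ala) — missense.
Codon 2: CCA (Pro) → CCG (Pro) — synonymous.
Codon 3: AGA (Arg) → AGG (Arg) — synonymous.
Codon 5: CGT (Arg) → CTT (Leu) — missense.
Synonymous: 2 of 4.

2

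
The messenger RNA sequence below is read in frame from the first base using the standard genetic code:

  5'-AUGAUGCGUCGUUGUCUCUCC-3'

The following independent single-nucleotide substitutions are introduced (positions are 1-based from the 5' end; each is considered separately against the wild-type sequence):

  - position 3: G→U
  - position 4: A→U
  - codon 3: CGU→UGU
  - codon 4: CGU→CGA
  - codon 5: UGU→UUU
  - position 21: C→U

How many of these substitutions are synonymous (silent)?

Codon 1: AUG (Met) → AUU (Ile) — missense.
Codon 2: AUG (Met) → UUG (Leu) — missense.
Codon 3: CGU (Arg) → UGU (Cys) — missense.
Codon 4: CGU (Arg) → CGA (Arg) — synonymous.
Codon 5: UGU (Cys) → UUU (Phe) — missense.
Codon 7: UCC (Ser) → UCU (Ser) — synonymous.
Synonymous: 2 of 6.

2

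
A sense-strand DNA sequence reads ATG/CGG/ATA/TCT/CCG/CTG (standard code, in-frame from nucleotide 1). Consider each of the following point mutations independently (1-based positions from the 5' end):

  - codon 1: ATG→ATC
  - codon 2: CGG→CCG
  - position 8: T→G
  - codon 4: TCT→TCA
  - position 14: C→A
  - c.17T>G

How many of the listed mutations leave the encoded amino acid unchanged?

1

Codon 1: ATG (Met) → ATC (Ile) — missense.
Codon 2: CGG (Arg) → CCG (Pro) — missense.
Codon 3: ATA (Ile) → AGA (Arg) — missense.
Codon 4: TCT (Ser) → TCA (Ser) — synonymous.
Codon 5: CCG (Pro) → CAG (Gln) — missense.
Codon 6: CTG (Leu) → CGG (Arg) — missense.
Synonymous: 1 of 6.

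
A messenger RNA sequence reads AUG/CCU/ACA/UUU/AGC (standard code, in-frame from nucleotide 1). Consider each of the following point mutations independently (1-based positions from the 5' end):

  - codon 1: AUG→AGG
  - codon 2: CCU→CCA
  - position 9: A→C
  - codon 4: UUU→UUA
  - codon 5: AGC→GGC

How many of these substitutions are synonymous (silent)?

2

Codon 1: AUG (Met) → AGG (Arg) — missense.
Codon 2: CCU (Pro) → CCA (Pro) — synonymous.
Codon 3: ACA (Thr) → ACC (Thr) — synonymous.
Codon 4: UUU (Phe) → UUA (Leu) — missense.
Codon 5: AGC (Ser) → GGC (Gly) — missense.
Synonymous: 2 of 5.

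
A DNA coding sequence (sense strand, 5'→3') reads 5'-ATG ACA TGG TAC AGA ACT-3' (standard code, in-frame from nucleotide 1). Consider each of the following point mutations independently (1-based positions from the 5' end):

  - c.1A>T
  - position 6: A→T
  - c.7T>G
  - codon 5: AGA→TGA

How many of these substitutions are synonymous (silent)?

1

Codon 1: ATG (Met) → TTG (Leu) — missense.
Codon 2: ACA (Thr) → ACT (Thr) — synonymous.
Codon 3: TGG (Trp) → GGG (Gly) — missense.
Codon 5: AGA (Arg) → TGA (Stop) — nonsense.
Synonymous: 1 of 4.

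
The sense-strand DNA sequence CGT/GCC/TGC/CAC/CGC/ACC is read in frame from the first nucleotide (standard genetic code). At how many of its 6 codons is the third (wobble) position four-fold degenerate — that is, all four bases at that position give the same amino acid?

4

Codon 1 CGT (Arg): third position 4-fold.
Codon 2 GCC (Ala): third position 4-fold.
Codon 3 TGC (Cys): third position 2-fold.
Codon 4 CAC (His): third position 2-fold.
Codon 5 CGC (Arg): third position 4-fold.
Codon 6 ACC (Thr): third position 4-fold.
Four-fold degenerate third positions: 4.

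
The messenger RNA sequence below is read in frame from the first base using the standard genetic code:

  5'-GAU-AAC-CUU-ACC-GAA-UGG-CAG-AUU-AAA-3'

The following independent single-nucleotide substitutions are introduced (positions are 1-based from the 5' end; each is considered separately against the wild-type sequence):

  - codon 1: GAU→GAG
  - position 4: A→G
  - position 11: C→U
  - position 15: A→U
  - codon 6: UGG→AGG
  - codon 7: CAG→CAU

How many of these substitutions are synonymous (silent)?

0

Codon 1: GAU (Asp) → GAG (Glu) — missense.
Codon 2: AAC (Asn) → GAC (Asp) — missense.
Codon 4: ACC (Thr) → AUC (Ile) — missense.
Codon 5: GAA (Glu) → GAU (Asp) — missense.
Codon 6: UGG (Trp) → AGG (Arg) — missense.
Codon 7: CAG (Gln) → CAU (His) — missense.
Synonymous: 0 of 6.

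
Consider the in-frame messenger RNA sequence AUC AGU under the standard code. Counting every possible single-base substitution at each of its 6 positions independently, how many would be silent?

3

Codon 1 (AUC, Ile): 2 synonymous substitutions.
Codon 2 (AGU, Ser): 1 synonymous substitution.
Total: 2 + 1 = 3.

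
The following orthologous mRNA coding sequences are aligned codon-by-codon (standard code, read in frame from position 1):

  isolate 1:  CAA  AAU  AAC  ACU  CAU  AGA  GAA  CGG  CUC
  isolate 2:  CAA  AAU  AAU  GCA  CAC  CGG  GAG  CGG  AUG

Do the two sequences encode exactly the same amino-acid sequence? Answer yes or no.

Codon 1: CAA Gln / CAA Gln — identical.
Codon 2: AAU Asn / AAU Asn — identical.
Codon 3: AAC Asn / AAU Asn — synonymous.
Codon 4: ACU Thr / GCA Ala — nonsynonymous.
Codon 5: CAU His / CAC His — synonymous.
Codon 6: AGA Arg / CGG Arg — synonymous.
Codon 7: GAA Glu / GAG Glu — synonymous.
Codon 8: CGG Arg / CGG Arg — identical.
Codon 9: CUC Leu / AUG Met — nonsynonymous.
Nonsynonymous differences: 2 → different protein.

no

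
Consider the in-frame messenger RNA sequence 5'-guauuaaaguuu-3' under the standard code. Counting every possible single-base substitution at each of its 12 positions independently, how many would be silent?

7

Codon 1 (GUA, Val): 3 synonymous substitutions.
Codon 2 (UUA, Leu): 2 synonymous substitutions.
Codon 3 (AAG, Lys): 1 synonymous substitution.
Codon 4 (UUU, Phe): 1 synonymous substitution.
Total: 3 + 2 + 1 + 1 = 7.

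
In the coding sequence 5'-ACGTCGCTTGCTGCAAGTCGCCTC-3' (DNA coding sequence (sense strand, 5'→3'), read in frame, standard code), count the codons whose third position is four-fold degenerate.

7

Codon 1 ACG (Thr): third position 4-fold.
Codon 2 TCG (Ser): third position 4-fold.
Codon 3 CTT (Leu): third position 4-fold.
Codon 4 GCT (Ala): third position 4-fold.
Codon 5 GCA (Ala): third position 4-fold.
Codon 6 AGT (Ser): third position 2-fold.
Codon 7 CGC (Arg): third position 4-fold.
Codon 8 CTC (Leu): third position 4-fold.
Four-fold degenerate third positions: 7.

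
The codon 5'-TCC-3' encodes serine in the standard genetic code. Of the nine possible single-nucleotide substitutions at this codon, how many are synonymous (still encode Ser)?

3

Position 1: none → 0 synonymous.
Position 2: none → 0 synonymous.
Position 3: TCT, TCA, TCG → 3 synonymous.
Total: 0 + 0 + 3 = 3.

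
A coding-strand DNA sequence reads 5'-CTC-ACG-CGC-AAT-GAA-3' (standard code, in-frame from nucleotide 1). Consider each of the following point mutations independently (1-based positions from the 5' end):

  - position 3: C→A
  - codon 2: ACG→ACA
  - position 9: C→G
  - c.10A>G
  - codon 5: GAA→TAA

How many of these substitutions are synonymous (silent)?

Codon 1: CTC (Leu) → CTA (Leu) — synonymous.
Codon 2: ACG (Thr) → ACA (Thr) — synonymous.
Codon 3: CGC (Arg) → CGG (Arg) — synonymous.
Codon 4: AAT (Asn) → GAT (Asp) — missense.
Codon 5: GAA (Glu) → TAA (Stop) — nonsense.
Synonymous: 3 of 5.

3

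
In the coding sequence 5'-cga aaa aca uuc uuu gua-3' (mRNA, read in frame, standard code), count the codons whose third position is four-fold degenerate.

3

Codon 1 CGA (Arg): third position 4-fold.
Codon 2 AAA (Lys): third position 2-fold.
Codon 3 ACA (Thr): third position 4-fold.
Codon 4 UUC (Phe): third position 2-fold.
Codon 5 UUU (Phe): third position 2-fold.
Codon 6 GUA (Val): third position 4-fold.
Four-fold degenerate third positions: 3.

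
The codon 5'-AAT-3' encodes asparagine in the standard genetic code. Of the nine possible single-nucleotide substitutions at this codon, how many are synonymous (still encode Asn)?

1

Position 1: none → 0 synonymous.
Position 2: none → 0 synonymous.
Position 3: AAC → 1 synonymous.
Total: 0 + 0 + 1 = 1.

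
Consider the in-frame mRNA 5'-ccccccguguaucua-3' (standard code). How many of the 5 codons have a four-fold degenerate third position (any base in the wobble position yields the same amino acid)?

Codon 1 CCC (Pro): third position 4-fold.
Codon 2 CCC (Pro): third position 4-fold.
Codon 3 GUG (Val): third position 4-fold.
Codon 4 UAU (Tyr): third position 2-fold.
Codon 5 CUA (Leu): third position 4-fold.
Four-fold degenerate third positions: 4.

4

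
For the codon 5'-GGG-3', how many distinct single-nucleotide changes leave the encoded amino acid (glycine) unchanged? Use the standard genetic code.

Position 1: none → 0 synonymous.
Position 2: none → 0 synonymous.
Position 3: GGT, GGC, GGA → 3 synonymous.
Total: 0 + 0 + 3 = 3.

3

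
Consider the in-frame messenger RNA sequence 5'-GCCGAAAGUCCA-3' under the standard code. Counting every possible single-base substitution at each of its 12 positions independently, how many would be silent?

Codon 1 (GCC, Ala): 3 synonymous substitutions.
Codon 2 (GAA, Glu): 1 synonymous substitution.
Codon 3 (AGU, Ser): 1 synonymous substitution.
Codon 4 (CCA, Pro): 3 synonymous substitutions.
Total: 3 + 1 + 1 + 3 = 8.

8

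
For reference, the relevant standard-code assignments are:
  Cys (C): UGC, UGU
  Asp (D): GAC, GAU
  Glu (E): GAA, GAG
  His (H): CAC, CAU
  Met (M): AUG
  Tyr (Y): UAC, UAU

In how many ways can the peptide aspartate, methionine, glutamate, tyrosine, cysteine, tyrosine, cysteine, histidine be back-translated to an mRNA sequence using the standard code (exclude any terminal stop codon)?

128

Asp: 2 codons.
Met: 1 codon.
Glu: 2 codons.
Tyr: 2 codons.
Cys: 2 codons.
Tyr: 2 codons.
Cys: 2 codons.
His: 2 codons.
2 × 1 × 2 × 2 × 2 × 2 × 2 × 2 = 128.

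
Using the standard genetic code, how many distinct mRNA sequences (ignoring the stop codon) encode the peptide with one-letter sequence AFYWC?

Ala: 4 codons.
Phe: 2 codons.
Tyr: 2 codons.
Trp: 1 codon.
Cys: 2 codons.
4 × 2 × 2 × 1 × 2 = 32.

32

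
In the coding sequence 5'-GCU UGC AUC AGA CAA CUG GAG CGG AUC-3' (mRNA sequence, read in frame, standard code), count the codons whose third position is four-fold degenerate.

3

Codon 1 GCU (Ala): third position 4-fold.
Codon 2 UGC (Cys): third position 2-fold.
Codon 3 AUC (Ile): third position 3-fold.
Codon 4 AGA (Arg): third position 2-fold.
Codon 5 CAA (Gln): third position 2-fold.
Codon 6 CUG (Leu): third position 4-fold.
Codon 7 GAG (Glu): third position 2-fold.
Codon 8 CGG (Arg): third position 4-fold.
Codon 9 AUC (Ile): third position 3-fold.
Four-fold degenerate third positions: 3.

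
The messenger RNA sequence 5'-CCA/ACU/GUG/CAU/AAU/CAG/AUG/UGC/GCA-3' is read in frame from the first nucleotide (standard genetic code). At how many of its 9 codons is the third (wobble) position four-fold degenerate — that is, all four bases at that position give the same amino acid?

4

Codon 1 CCA (Pro): third position 4-fold.
Codon 2 ACU (Thr): third position 4-fold.
Codon 3 GUG (Val): third position 4-fold.
Codon 4 CAU (His): third position 2-fold.
Codon 5 AAU (Asn): third position 2-fold.
Codon 6 CAG (Gln): third position 2-fold.
Codon 7 AUG (Met): third position 1-fold.
Codon 8 UGC (Cys): third position 2-fold.
Codon 9 GCA (Ala): third position 4-fold.
Four-fold degenerate third positions: 4.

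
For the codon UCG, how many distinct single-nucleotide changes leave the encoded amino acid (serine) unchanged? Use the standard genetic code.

Position 1: none → 0 synonymous.
Position 2: none → 0 synonymous.
Position 3: UCU, UCC, UCA → 3 synonymous.
Total: 0 + 0 + 3 = 3.

3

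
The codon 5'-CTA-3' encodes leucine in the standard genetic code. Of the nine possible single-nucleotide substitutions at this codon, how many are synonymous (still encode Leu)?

Position 1: TTA → 1 synonymous.
Position 2: none → 0 synonymous.
Position 3: CTT, CTC, CTG → 3 synonymous.
Total: 1 + 0 + 3 = 4.

4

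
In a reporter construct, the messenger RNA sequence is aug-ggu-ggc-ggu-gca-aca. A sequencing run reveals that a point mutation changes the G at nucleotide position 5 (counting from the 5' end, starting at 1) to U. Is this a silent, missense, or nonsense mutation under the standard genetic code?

Position 5 falls in codon 2: GGU → Gly.
After the substitution the codon is GUU → Val.
Gly ≠ Val, so this is a missense mutation.

missense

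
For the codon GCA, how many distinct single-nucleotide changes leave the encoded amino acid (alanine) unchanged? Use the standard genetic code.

Position 1: none → 0 synonymous.
Position 2: none → 0 synonymous.
Position 3: GCU, GCC, GCG → 3 synonymous.
Total: 0 + 0 + 3 = 3.

3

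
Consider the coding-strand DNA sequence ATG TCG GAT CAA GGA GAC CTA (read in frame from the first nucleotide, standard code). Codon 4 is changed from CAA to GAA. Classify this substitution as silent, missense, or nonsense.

missense

Position 10 falls in codon 4: CAA → Gln.
After the substitution the codon is GAA → Glu.
Gln ≠ Glu, so this is a missense mutation.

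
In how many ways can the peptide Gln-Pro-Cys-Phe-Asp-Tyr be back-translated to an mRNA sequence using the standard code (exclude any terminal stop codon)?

Gln: 2 codons.
Pro: 4 codons.
Cys: 2 codons.
Phe: 2 codons.
Asp: 2 codons.
Tyr: 2 codons.
2 × 4 × 2 × 2 × 2 × 2 = 128.

128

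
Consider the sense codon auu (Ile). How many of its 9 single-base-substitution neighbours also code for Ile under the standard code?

2

Position 1: none → 0 synonymous.
Position 2: none → 0 synonymous.
Position 3: AUC, AUA → 2 synonymous.
Total: 0 + 0 + 2 = 2.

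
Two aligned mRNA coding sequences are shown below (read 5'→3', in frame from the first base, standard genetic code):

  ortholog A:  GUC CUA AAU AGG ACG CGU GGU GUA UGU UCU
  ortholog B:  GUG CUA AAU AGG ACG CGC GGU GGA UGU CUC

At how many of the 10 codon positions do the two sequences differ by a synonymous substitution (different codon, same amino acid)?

2

Codon 1: GUC Val / GUG Val — synonymous.
Codon 2: CUA Leu / CUA Leu — identical.
Codon 3: AAU Asn / AAU Asn — identical.
Codon 4: AGG Arg / AGG Arg — identical.
Codon 5: ACG Thr / ACG Thr — identical.
Codon 6: CGU Arg / CGC Arg — synonymous.
Codon 7: GGU Gly / GGU Gly — identical.
Codon 8: GUA Val / GGA Gly — nonsynonymous.
Codon 9: UGU Cys / UGU Cys — identical.
Codon 10: UCU Ser / CUC Leu — nonsynonymous.
Synonymous differences: 2.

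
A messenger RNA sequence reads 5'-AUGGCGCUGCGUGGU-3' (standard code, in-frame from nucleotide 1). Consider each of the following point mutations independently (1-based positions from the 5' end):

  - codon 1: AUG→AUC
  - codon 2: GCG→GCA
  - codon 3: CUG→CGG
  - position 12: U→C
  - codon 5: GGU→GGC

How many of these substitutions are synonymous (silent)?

Codon 1: AUG (Met) → AUC (Ile) — missense.
Codon 2: GCG (Ala) → GCA (Ala) — synonymous.
Codon 3: CUG (Leu) → CGG (Arg) — missense.
Codon 4: CGU (Arg) → CGC (Arg) — synonymous.
Codon 5: GGU (Gly) → GGC (Gly) — synonymous.
Synonymous: 3 of 5.

3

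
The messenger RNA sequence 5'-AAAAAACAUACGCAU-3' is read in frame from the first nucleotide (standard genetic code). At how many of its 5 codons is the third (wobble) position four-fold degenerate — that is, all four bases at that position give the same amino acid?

Codon 1 AAA (Lys): third position 2-fold.
Codon 2 AAA (Lys): third position 2-fold.
Codon 3 CAU (His): third position 2-fold.
Codon 4 ACG (Thr): third position 4-fold.
Codon 5 CAU (His): third position 2-fold.
Four-fold degenerate third positions: 1.

1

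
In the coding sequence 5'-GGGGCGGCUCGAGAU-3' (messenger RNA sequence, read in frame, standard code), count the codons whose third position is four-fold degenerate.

Codon 1 GGG (Gly): third position 4-fold.
Codon 2 GCG (Ala): third position 4-fold.
Codon 3 GCU (Ala): third position 4-fold.
Codon 4 CGA (Arg): third position 4-fold.
Codon 5 GAU (Asp): third position 2-fold.
Four-fold degenerate third positions: 4.

4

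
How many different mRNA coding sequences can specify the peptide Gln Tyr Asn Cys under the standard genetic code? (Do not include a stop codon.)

Gln: 2 codons.
Tyr: 2 codons.
Asn: 2 codons.
Cys: 2 codons.
2 × 2 × 2 × 2 = 16.

16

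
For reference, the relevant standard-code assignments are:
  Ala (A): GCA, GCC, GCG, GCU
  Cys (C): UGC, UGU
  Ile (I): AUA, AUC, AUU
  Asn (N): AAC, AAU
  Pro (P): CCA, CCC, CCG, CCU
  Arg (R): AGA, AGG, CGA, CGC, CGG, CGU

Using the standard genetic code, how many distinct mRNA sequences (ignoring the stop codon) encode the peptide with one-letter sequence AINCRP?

1152

Ala: 4 codons.
Ile: 3 codons.
Asn: 2 codons.
Cys: 2 codons.
Arg: 6 codons.
Pro: 4 codons.
4 × 3 × 2 × 2 × 6 × 4 = 1152.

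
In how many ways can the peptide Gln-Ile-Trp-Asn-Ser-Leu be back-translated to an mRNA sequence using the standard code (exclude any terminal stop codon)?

432

Gln: 2 codons.
Ile: 3 codons.
Trp: 1 codon.
Asn: 2 codons.
Ser: 6 codons.
Leu: 6 codons.
2 × 3 × 1 × 2 × 6 × 6 = 432.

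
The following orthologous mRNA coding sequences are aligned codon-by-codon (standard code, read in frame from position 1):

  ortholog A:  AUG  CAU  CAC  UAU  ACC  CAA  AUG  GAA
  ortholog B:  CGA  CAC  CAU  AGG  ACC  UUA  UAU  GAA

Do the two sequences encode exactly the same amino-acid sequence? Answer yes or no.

Codon 1: AUG Met / CGA Arg — nonsynonymous.
Codon 2: CAU His / CAC His — synonymous.
Codon 3: CAC His / CAU His — synonymous.
Codon 4: UAU Tyr / AGG Arg — nonsynonymous.
Codon 5: ACC Thr / ACC Thr — identical.
Codon 6: CAA Gln / UUA Leu — nonsynonymous.
Codon 7: AUG Met / UAU Tyr — nonsynonymous.
Codon 8: GAA Glu / GAA Glu — identical.
Nonsynonymous differences: 4 → different protein.

no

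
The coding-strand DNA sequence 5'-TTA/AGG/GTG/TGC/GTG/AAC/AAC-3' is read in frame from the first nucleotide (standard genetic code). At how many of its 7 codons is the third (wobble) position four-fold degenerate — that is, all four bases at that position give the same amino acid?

2

Codon 1 TTA (Leu): third position 2-fold.
Codon 2 AGG (Arg): third position 2-fold.
Codon 3 GTG (Val): third position 4-fold.
Codon 4 TGC (Cys): third position 2-fold.
Codon 5 GTG (Val): third position 4-fold.
Codon 6 AAC (Asn): third position 2-fold.
Codon 7 AAC (Asn): third position 2-fold.
Four-fold degenerate third positions: 2.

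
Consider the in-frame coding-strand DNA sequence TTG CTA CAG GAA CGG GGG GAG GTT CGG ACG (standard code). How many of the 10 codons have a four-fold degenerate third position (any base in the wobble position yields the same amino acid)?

6

Codon 1 TTG (Leu): third position 2-fold.
Codon 2 CTA (Leu): third position 4-fold.
Codon 3 CAG (Gln): third position 2-fold.
Codon 4 GAA (Glu): third position 2-fold.
Codon 5 CGG (Arg): third position 4-fold.
Codon 6 GGG (Gly): third position 4-fold.
Codon 7 GAG (Glu): third position 2-fold.
Codon 8 GTT (Val): third position 4-fold.
Codon 9 CGG (Arg): third position 4-fold.
Codon 10 ACG (Thr): third position 4-fold.
Four-fold degenerate third positions: 6.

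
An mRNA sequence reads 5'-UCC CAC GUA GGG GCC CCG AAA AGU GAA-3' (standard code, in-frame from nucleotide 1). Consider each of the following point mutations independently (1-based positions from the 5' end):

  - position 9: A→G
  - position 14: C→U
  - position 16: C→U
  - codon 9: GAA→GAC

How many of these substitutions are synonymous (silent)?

1

Codon 3: GUA (Val) → GUG (Val) — synonymous.
Codon 5: GCC (Ala) → GUC (Val) — missense.
Codon 6: CCG (Pro) → UCG (Ser) — missense.
Codon 9: GAA (Glu) → GAC (Asp) — missense.
Synonymous: 1 of 4.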